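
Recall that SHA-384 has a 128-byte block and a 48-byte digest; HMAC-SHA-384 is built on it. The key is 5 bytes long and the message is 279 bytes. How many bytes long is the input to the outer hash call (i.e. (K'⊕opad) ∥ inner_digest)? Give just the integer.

176

Key is 5 ≤ 128 bytes, zero-padded: |K'| = 128.
Outer input = (K'⊕opad) ∥ H(inner) → 128 + 48 = 176 bytes.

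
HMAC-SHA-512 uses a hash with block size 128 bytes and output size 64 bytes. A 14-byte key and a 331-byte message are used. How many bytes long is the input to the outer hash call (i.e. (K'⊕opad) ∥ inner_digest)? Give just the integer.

Key is 14 ≤ 128 bytes, zero-padded: |K'| = 128.
Outer input = (K'⊕opad) ∥ H(inner) → 128 + 64 = 192 bytes.

192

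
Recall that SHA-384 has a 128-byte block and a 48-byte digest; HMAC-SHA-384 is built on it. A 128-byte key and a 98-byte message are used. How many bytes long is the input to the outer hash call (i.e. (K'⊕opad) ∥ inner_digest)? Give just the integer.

176

Key is 128 ≤ 128 bytes, zero-padded: |K'| = 128.
Outer input = (K'⊕opad) ∥ H(inner) → 128 + 48 = 176 bytes.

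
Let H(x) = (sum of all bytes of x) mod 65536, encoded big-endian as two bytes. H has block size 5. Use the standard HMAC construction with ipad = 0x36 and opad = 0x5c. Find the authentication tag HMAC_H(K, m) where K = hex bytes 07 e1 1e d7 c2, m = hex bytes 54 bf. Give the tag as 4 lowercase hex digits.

029f

Key hex bytes 07 e1 1e d7 c2 is exactly B = 5 bytes: K' = 07 e1 1e d7 c2.
K' ⊕ ipad = 31 d7 28 e1 f4.  K' ⊕ opad = 5b bd 42 8b 9e.
Inner input = (K'⊕ipad) ∥ m = 31 d7 28 e1 f4 ∥ 54 bf.
Inner hash: sum = 49+215+40+225+244+84+191 = 1048 → 04 18.
Outer input = (K'⊕opad) ∥ inner = 5b bd 42 8b 9e ∥ 04 18.
Outer hash (tag): sum = 91+189+66+139+158+4+24 = 671 → 02 9f.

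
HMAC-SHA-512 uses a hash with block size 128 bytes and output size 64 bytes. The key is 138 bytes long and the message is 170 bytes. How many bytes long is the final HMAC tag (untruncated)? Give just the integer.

The tag is one SHA-512 digest: 64 bytes.

64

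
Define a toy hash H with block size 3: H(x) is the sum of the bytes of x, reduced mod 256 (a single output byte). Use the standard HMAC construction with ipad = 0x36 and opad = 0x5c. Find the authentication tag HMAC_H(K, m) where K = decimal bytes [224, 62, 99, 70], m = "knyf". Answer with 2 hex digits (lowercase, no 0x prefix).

Key decimal bytes [224, 62, 99, 70] = e0 3e 63 46 is 4 bytes > B = 3, so hash it first: H(key) = c7, then zero-pad to 3 bytes: K' = c7 00 00.
K' ⊕ ipad = f1 36 36.  K' ⊕ opad = 9b 5c 5c.
Inner input = (K'⊕ipad) ∥ m = f1 36 36 ∥ 6b 6e 79 66.
Inner hash: sum = 241+54+54+107+110+121+102 = 789; mod 256 = 21 → 15.
Outer input = (K'⊕opad) ∥ inner = 9b 5c 5c ∥ 15.
Outer hash (tag): sum = 155+92+92+21 = 360; mod 256 = 104 → 68.

68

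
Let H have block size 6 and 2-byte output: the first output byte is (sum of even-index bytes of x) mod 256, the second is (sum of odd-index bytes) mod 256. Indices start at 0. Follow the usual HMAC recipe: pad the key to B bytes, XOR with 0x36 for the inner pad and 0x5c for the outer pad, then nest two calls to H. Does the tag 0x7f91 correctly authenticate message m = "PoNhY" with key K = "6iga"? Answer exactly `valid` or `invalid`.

valid

Key "6iga" = 36 69 67 61 is 4 bytes ≤ B = 6; zero-pad to 6 bytes: K' = 36 69 67 61 00 00.
K' ⊕ ipad = 00 5f 51 57 36 36; K' ⊕ opad = 6a 35 3b 3d 5c 5c.
Inner hash: even-index sum = 382 mod 256 = 126; odd-index sum = 451 mod 256 = 195 → 7e c3.
Outer hash (recomputed tag): even-index sum = 383 mod 256 = 127; odd-index sum = 401 mod 256 = 145 → 7f 91.
Recomputed tag = 7f91; claimed = 7f91 → match.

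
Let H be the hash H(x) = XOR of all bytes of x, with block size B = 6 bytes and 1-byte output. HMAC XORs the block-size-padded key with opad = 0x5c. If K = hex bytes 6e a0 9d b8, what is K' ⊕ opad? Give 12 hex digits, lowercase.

32fcc1e45c5c

Key hex bytes 6e a0 9d b8 is 4 bytes ≤ B = 6; zero-pad to 6 bytes: K' = 6e a0 9d b8 00 00.
XOR each byte with 0x5c: 6e⊕5c=32, a0⊕5c=fc, 9d⊕5c=c1, b8⊕5c=e4, 00⊕5c=5c, 00⊕5c=5c.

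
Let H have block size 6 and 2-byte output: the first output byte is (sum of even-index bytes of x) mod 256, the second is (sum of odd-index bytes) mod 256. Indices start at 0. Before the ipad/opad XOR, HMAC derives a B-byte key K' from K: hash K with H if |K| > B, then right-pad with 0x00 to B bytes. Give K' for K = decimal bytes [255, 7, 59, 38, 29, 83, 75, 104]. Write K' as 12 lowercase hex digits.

a2e800000000

|K| = 8 > B = 6, so first hash the key.
H(K): even-index sum = 418 mod 256 = 162; odd-index sum = 232 mod 256 = 232 → a2 e8.
Zero-pad H(K) = a2 e8 to 6 bytes: K' = a2 e8 00 00 00 00.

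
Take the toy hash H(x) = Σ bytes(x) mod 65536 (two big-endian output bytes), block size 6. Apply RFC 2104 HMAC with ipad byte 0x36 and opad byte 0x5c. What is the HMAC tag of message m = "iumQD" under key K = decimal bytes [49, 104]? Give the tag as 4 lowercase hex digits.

0231

Key decimal bytes [49, 104] = 31 68 is 2 bytes ≤ B = 6; zero-pad to 6 bytes: K' = 31 68 00 00 00 00.
K' ⊕ ipad = 07 5e 36 36 36 36.  K' ⊕ opad = 6d 34 5c 5c 5c 5c.
Inner input = (K'⊕ipad) ∥ m = 07 5e 36 36 36 36 ∥ 69 75 6d 51 44.
Inner hash: sum = 7+94+54+54+54+54+105+117+109+81+68 = 797 → 03 1d.
Outer input = (K'⊕opad) ∥ inner = 6d 34 5c 5c 5c 5c ∥ 03 1d.
Outer hash (tag): sum = 109+52+92+92+92+92+3+29 = 561 → 02 31.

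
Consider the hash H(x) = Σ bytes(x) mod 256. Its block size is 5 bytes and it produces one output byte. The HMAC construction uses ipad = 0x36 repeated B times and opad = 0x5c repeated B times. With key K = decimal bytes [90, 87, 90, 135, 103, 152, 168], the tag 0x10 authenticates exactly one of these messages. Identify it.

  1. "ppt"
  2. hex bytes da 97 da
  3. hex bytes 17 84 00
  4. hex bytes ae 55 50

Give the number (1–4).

1

Key decimal bytes [90, 87, 90, 135, 103, 152, 168] = 5a 57 5a 87 67 98 a8 is 7 bytes > B = 5, so hash it first: H(key) = 39, then zero-pad to 5 bytes: K' = 39 00 00 00 00.
K' ⊕ ipad = 0f 36 36 36 36; K' ⊕ opad = 65 5c 5c 5c 5c.
m1: inner = H(0f 36 36 36 36 70 70 74) = 3b; tag = H(65 5c 5c 5c 5c 3b) = 10 ← matches
m2: inner = H(0f 36 36 36 36 da 97 da) = 32; tag = H(65 5c 5c 5c 5c 32) = 07
m3: inner = H(0f 36 36 36 36 17 84 00) = 82; tag = H(65 5c 5c 5c 5c 82) = 57
m4: inner = H(0f 36 36 36 36 ae 55 50) = 3a; tag = H(65 5c 5c 5c 5c 3a) = 0f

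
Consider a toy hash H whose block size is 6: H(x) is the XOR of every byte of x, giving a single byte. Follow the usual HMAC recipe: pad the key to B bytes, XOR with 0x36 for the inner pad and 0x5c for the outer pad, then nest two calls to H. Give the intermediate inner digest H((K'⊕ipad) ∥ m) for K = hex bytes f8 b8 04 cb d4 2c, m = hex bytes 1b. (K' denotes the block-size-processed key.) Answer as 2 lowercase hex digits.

Key hex bytes f8 b8 04 cb d4 2c is exactly B = 6 bytes: K' = f8 b8 04 cb d4 2c.
K' ⊕ ipad = ce 8e 32 fd e2 1a.
Inner input = ce 8e 32 fd e2 1a ∥ 1b.
Inner hash: XOR ce⊕8e⊕32⊕fd⊕e2⊕1a⊕1b = 6c.

6c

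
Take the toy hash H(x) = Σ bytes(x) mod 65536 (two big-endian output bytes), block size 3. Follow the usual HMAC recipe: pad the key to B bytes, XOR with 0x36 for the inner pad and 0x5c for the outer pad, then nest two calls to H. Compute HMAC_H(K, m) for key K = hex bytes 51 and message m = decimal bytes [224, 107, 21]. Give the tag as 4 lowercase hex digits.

Key hex bytes 51 is 1 byte ≤ B = 3; zero-pad to 3 bytes: K' = 51 00 00.
K' ⊕ ipad = 67 36 36.  K' ⊕ opad = 0d 5c 5c.
Inner input = (K'⊕ipad) ∥ m = 67 36 36 ∥ e0 6b 15.
Inner hash: sum = 103+54+54+224+107+21 = 563 → 02 33.
Outer input = (K'⊕opad) ∥ inner = 0d 5c 5c ∥ 02 33.
Outer hash (tag): sum = 13+92+92+2+51 = 250 → 00 fa.

00fa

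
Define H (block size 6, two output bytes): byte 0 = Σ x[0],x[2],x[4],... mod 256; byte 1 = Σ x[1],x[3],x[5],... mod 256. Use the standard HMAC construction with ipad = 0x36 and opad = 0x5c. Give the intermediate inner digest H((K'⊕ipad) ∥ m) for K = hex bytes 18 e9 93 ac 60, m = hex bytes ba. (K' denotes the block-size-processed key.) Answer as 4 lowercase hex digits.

Key hex bytes 18 e9 93 ac 60 is 5 bytes ≤ B = 6; zero-pad to 6 bytes: K' = 18 e9 93 ac 60 00.
K' ⊕ ipad = 2e df a5 9a 56 36.
Inner input = 2e df a5 9a 56 36 ∥ ba.
Inner hash: even-index sum = 483 mod 256 = 227; odd-index sum = 431 mod 256 = 175 → e3 af.

e3af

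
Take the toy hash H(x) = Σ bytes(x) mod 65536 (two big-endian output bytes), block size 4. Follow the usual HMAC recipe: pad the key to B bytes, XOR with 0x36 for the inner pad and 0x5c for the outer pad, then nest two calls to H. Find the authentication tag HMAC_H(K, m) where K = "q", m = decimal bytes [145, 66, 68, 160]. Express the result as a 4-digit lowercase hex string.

01e3

Key "q" = 71 is 1 byte ≤ B = 4; zero-pad to 4 bytes: K' = 71 00 00 00.
K' ⊕ ipad = 47 36 36 36.  K' ⊕ opad = 2d 5c 5c 5c.
Inner input = (K'⊕ipad) ∥ m = 47 36 36 36 ∥ 91 42 44 a0.
Inner hash: sum = 71+54+54+54+145+66+68+160 = 672 → 02 a0.
Outer input = (K'⊕opad) ∥ inner = 2d 5c 5c 5c ∥ 02 a0.
Outer hash (tag): sum = 45+92+92+92+2+160 = 483 → 01 e3.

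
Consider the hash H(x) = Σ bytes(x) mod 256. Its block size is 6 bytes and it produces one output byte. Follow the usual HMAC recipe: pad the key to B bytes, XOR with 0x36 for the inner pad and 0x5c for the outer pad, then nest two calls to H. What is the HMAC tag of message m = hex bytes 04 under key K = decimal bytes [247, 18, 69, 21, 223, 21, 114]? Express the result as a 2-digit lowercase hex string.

Key decimal bytes [247, 18, 69, 21, 223, 21, 114] = f7 12 45 15 df 15 72 is 7 bytes > B = 6, so hash it first: H(key) = c9, then zero-pad to 6 bytes: K' = c9 00 00 00 00 00.
K' ⊕ ipad = ff 36 36 36 36 36.  K' ⊕ opad = 95 5c 5c 5c 5c 5c.
Inner input = (K'⊕ipad) ∥ m = ff 36 36 36 36 36 ∥ 04.
Inner hash: sum = 255+54+54+54+54+54+4 = 529; mod 256 = 17 → 11.
Outer input = (K'⊕opad) ∥ inner = 95 5c 5c 5c 5c 5c ∥ 11.
Outer hash (tag): sum = 149+92+92+92+92+92+17 = 626; mod 256 = 114 → 72.

72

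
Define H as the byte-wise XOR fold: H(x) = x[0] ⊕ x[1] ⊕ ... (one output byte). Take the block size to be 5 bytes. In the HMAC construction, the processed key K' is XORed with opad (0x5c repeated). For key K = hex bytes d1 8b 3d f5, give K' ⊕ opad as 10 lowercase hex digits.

8dd761a95c

Key hex bytes d1 8b 3d f5 is 4 bytes ≤ B = 5; zero-pad to 5 bytes: K' = d1 8b 3d f5 00.
XOR each byte with 0x5c: d1⊕5c=8d, 8b⊕5c=d7, 3d⊕5c=61, f5⊕5c=a9, 00⊕5c=5c.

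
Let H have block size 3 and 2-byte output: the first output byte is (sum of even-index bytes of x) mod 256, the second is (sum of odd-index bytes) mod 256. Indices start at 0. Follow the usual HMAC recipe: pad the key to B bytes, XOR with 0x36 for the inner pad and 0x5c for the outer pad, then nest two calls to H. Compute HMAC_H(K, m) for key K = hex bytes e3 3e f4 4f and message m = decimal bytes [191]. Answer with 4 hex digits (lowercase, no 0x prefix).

61e8

Key hex bytes e3 3e f4 4f is 4 bytes > B = 3, so hash it first: H(key) = d7 8d, then zero-pad to 3 bytes: K' = d7 8d 00.
K' ⊕ ipad = e1 bb 36.  K' ⊕ opad = 8b d1 5c.
Inner input = (K'⊕ipad) ∥ m = e1 bb 36 ∥ bf.
Inner hash: even-index sum = 279 mod 256 = 23; odd-index sum = 378 mod 256 = 122 → 17 7a.
Outer input = (K'⊕opad) ∥ inner = 8b d1 5c ∥ 17 7a.
Outer hash (tag): even-index sum = 353 mod 256 = 97; odd-index sum = 232 mod 256 = 232 → 61 e8.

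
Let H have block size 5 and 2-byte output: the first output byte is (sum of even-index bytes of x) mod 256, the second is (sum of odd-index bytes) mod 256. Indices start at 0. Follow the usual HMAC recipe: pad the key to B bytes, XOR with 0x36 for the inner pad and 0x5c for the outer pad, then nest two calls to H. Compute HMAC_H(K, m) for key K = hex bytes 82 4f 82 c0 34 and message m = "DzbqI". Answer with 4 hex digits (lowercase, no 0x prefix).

8204

Key hex bytes 82 4f 82 c0 34 is exactly B = 5 bytes: K' = 82 4f 82 c0 34.
K' ⊕ ipad = b4 79 b4 f6 02.  K' ⊕ opad = de 13 de 9c 68.
Inner input = (K'⊕ipad) ∥ m = b4 79 b4 f6 02 ∥ 44 7a 62 71 49.
Inner hash: even-index sum = 597 mod 256 = 85; odd-index sum = 606 mod 256 = 94 → 55 5e.
Outer input = (K'⊕opad) ∥ inner = de 13 de 9c 68 ∥ 55 5e.
Outer hash (tag): even-index sum = 642 mod 256 = 130; odd-index sum = 260 mod 256 = 4 → 82 04.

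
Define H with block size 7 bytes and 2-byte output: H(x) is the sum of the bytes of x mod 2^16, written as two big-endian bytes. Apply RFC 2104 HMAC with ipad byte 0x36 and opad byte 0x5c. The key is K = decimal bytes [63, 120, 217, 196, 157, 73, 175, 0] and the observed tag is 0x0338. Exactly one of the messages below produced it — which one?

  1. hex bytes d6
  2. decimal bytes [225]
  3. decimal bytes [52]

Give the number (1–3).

Key decimal bytes [63, 120, 217, 196, 157, 73, 175, 0] = 3f 78 d9 c4 9d 49 af 00 is 8 bytes > B = 7, so hash it first: H(key) = 03 e9, then zero-pad to 7 bytes: K' = 03 e9 00 00 00 00 00.
K' ⊕ ipad = 35 df 36 36 36 36 36; K' ⊕ opad = 5f b5 5c 5c 5c 5c 5c.
m1: inner = H(35 df 36 36 36 36 36 d6) = 02 f8; tag = H(5f b5 5c 5c 5c 5c 5c 02 f8) = 03da
m2: inner = H(35 df 36 36 36 36 36 e1) = 03 03; tag = H(5f b5 5c 5c 5c 5c 5c 03 03) = 02e6
m3: inner = H(35 df 36 36 36 36 36 34) = 02 56; tag = H(5f b5 5c 5c 5c 5c 5c 02 56) = 0338 ← matches

3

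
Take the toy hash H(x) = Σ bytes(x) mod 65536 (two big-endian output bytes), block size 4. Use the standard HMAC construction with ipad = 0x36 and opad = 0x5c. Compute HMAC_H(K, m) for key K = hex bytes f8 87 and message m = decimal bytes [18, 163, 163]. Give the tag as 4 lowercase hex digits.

027d

Key hex bytes f8 87 is 2 bytes ≤ B = 4; zero-pad to 4 bytes: K' = f8 87 00 00.
K' ⊕ ipad = ce b1 36 36.  K' ⊕ opad = a4 db 5c 5c.
Inner input = (K'⊕ipad) ∥ m = ce b1 36 36 ∥ 12 a3 a3.
Inner hash: sum = 206+177+54+54+18+163+163 = 835 → 03 43.
Outer input = (K'⊕opad) ∥ inner = a4 db 5c 5c ∥ 03 43.
Outer hash (tag): sum = 164+219+92+92+3+67 = 637 → 02 7d.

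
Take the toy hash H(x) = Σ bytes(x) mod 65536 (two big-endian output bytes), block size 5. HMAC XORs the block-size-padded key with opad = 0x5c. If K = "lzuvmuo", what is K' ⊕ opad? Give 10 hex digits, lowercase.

5f7e5c5c5c

Key "lzuvmuo" = 6c 7a 75 76 6d 75 6f is 7 bytes > B = 5, so hash it first: H(key) = 03 22, then zero-pad to 5 bytes: K' = 03 22 00 00 00.
XOR each byte with 0x5c: 03⊕5c=5f, 22⊕5c=7e, 00⊕5c=5c, 00⊕5c=5c, 00⊕5c=5c.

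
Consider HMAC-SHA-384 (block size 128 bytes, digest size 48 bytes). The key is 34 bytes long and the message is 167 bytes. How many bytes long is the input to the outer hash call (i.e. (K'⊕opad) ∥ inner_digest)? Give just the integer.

Key is 34 ≤ 128 bytes, zero-padded: |K'| = 128.
Outer input = (K'⊕opad) ∥ H(inner) → 128 + 48 = 176 bytes.

176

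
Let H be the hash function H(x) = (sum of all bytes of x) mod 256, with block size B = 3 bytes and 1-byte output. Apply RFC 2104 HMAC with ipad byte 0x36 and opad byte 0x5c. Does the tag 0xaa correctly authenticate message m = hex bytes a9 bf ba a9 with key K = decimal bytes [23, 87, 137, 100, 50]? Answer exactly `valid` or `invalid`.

invalid

Key decimal bytes [23, 87, 137, 100, 50] = 17 57 89 64 32 is 5 bytes > B = 3, so hash it first: H(key) = 8d, then zero-pad to 3 bytes: K' = 8d 00 00.
K' ⊕ ipad = bb 36 36; K' ⊕ opad = d1 5c 5c.
Inner hash: sum = 187+54+54+169+191+186+169 = 1010; mod 256 = 242 → f2.
Outer hash (recomputed tag): sum = 209+92+92+242 = 635; mod 256 = 123 → 7b.
Recomputed tag = 7b; claimed = aa → mismatch.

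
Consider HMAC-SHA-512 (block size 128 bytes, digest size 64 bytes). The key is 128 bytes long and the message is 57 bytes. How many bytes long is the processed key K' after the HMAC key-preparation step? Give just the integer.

Key is 128 ≤ 128 bytes, zero-padded: |K'| = 128.

128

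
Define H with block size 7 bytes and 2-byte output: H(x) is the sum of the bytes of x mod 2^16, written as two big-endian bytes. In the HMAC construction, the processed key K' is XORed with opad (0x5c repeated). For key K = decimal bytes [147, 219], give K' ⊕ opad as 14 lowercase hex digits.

cf875c5c5c5c5c

Key decimal bytes [147, 219] = 93 db is 2 bytes ≤ B = 7; zero-pad to 7 bytes: K' = 93 db 00 00 00 00 00.
XOR each byte with 0x5c: 93⊕5c=cf, db⊕5c=87, 00⊕5c=5c, 00⊕5c=5c, 00⊕5c=5c, 00⊕5c=5c, 00⊕5c=5c.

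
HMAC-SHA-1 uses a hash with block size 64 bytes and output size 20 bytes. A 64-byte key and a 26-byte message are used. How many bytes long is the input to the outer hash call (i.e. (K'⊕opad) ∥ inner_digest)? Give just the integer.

84

Key is 64 ≤ 64 bytes, zero-padded: |K'| = 64.
Outer input = (K'⊕opad) ∥ H(inner) → 64 + 20 = 84 bytes.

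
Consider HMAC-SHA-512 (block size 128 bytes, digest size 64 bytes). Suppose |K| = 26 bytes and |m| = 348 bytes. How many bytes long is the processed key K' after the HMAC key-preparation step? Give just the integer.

128

Key is 26 ≤ 128 bytes, zero-padded: |K'| = 128.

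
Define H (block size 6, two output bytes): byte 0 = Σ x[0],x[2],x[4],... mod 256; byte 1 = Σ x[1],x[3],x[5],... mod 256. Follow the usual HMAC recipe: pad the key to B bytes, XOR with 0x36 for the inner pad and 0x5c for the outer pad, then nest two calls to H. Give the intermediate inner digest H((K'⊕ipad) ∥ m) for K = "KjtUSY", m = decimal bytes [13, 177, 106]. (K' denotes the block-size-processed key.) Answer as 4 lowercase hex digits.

Key "KjtUSY" = 4b 6a 74 55 53 59 is exactly B = 6 bytes: K' = 4b 6a 74 55 53 59.
K' ⊕ ipad = 7d 5c 42 63 65 6f.
Inner input = 7d 5c 42 63 65 6f ∥ 0d b1 6a.
Inner hash: even-index sum = 411 mod 256 = 155; odd-index sum = 479 mod 256 = 223 → 9b df.

9bdf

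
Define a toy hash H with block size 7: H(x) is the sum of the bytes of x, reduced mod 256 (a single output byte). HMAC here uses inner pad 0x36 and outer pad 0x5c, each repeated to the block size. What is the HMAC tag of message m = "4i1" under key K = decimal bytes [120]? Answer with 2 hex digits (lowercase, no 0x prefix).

ac

Key decimal bytes [120] = 78 is 1 byte ≤ B = 7; zero-pad to 7 bytes: K' = 78 00 00 00 00 00 00.
K' ⊕ ipad = 4e 36 36 36 36 36 36.  K' ⊕ opad = 24 5c 5c 5c 5c 5c 5c.
Inner input = (K'⊕ipad) ∥ m = 4e 36 36 36 36 36 36 ∥ 34 69 31.
Inner hash: sum = 78+54+54+54+54+54+54+52+105+49 = 608; mod 256 = 96 → 60.
Outer input = (K'⊕opad) ∥ inner = 24 5c 5c 5c 5c 5c 5c ∥ 60.
Outer hash (tag): sum = 36+92+92+92+92+92+92+96 = 684; mod 256 = 172 → ac.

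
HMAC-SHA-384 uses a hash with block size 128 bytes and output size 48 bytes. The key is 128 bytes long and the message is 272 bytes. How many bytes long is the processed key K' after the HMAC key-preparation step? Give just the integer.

Key is 128 ≤ 128 bytes, zero-padded: |K'| = 128.

128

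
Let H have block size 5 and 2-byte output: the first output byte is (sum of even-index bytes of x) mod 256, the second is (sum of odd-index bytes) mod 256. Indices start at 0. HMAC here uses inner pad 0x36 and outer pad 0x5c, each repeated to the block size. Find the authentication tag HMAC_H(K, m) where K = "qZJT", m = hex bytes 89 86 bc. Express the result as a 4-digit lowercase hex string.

b28d

Key "qZJT" = 71 5a 4a 54 is 4 bytes ≤ B = 5; zero-pad to 5 bytes: K' = 71 5a 4a 54 00.
K' ⊕ ipad = 47 6c 7c 62 36.  K' ⊕ opad = 2d 06 16 08 5c.
Inner input = (K'⊕ipad) ∥ m = 47 6c 7c 62 36 ∥ 89 86 bc.
Inner hash: even-index sum = 383 mod 256 = 127; odd-index sum = 531 mod 256 = 19 → 7f 13.
Outer input = (K'⊕opad) ∥ inner = 2d 06 16 08 5c ∥ 7f 13.
Outer hash (tag): even-index sum = 178 mod 256 = 178; odd-index sum = 141 mod 256 = 141 → b2 8d.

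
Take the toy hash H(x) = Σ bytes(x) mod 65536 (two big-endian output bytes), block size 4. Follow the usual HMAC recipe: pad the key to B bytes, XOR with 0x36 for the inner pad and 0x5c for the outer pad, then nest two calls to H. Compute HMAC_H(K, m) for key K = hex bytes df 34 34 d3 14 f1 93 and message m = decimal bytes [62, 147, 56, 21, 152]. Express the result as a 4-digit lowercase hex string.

02e2

Key hex bytes df 34 34 d3 14 f1 93 is 7 bytes > B = 4, so hash it first: H(key) = 03 b2, then zero-pad to 4 bytes: K' = 03 b2 00 00.
K' ⊕ ipad = 35 84 36 36.  K' ⊕ opad = 5f ee 5c 5c.
Inner input = (K'⊕ipad) ∥ m = 35 84 36 36 ∥ 3e 93 38 15 98.
Inner hash: sum = 53+132+54+54+62+147+56+21+152 = 731 → 02 db.
Outer input = (K'⊕opad) ∥ inner = 5f ee 5c 5c ∥ 02 db.
Outer hash (tag): sum = 95+238+92+92+2+219 = 738 → 02 e2.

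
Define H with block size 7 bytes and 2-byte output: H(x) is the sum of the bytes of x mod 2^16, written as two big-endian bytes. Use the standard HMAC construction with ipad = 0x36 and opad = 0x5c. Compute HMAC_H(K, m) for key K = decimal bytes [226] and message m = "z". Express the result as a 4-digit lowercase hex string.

Key decimal bytes [226] = e2 is 1 byte ≤ B = 7; zero-pad to 7 bytes: K' = e2 00 00 00 00 00 00.
K' ⊕ ipad = d4 36 36 36 36 36 36.  K' ⊕ opad = be 5c 5c 5c 5c 5c 5c.
Inner input = (K'⊕ipad) ∥ m = d4 36 36 36 36 36 36 ∥ 7a.
Inner hash: sum = 212+54+54+54+54+54+54+122 = 658 → 02 92.
Outer input = (K'⊕opad) ∥ inner = be 5c 5c 5c 5c 5c 5c ∥ 02 92.
Outer hash (tag): sum = 190+92+92+92+92+92+92+2+146 = 890 → 03 7a.

037a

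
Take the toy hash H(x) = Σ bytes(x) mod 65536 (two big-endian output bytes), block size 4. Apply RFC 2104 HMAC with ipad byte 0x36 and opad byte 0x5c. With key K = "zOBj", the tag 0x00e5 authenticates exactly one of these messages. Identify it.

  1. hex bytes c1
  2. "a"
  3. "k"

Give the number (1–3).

1

Key "zOBj" = 7a 4f 42 6a is exactly B = 4 bytes: K' = 7a 4f 42 6a.
K' ⊕ ipad = 4c 79 74 5c; K' ⊕ opad = 26 13 1e 36.
m1: inner = H(4c 79 74 5c c1) = 02 56; tag = H(26 13 1e 36 02 56) = 00e5 ← matches
m2: inner = H(4c 79 74 5c 61) = 01 f6; tag = H(26 13 1e 36 01 f6) = 0184
m3: inner = H(4c 79 74 5c 6b) = 02 00; tag = H(26 13 1e 36 02 00) = 008f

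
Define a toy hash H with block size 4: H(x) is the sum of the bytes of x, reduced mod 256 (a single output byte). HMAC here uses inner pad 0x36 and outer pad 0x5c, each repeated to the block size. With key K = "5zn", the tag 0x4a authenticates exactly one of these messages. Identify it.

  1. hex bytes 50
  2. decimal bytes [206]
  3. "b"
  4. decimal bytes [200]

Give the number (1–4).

Key "5zn" = 35 7a 6e is 3 bytes ≤ B = 4; zero-pad to 4 bytes: K' = 35 7a 6e 00.
K' ⊕ ipad = 03 4c 58 36; K' ⊕ opad = 69 26 32 5c.
m1: inner = H(03 4c 58 36 50) = 2d; tag = H(69 26 32 5c 2d) = 4a ← matches
m2: inner = H(03 4c 58 36 ce) = ab; tag = H(69 26 32 5c ab) = c8
m3: inner = H(03 4c 58 36 62) = 3f; tag = H(69 26 32 5c 3f) = 5c
m4: inner = H(03 4c 58 36 c8) = a5; tag = H(69 26 32 5c a5) = c2

1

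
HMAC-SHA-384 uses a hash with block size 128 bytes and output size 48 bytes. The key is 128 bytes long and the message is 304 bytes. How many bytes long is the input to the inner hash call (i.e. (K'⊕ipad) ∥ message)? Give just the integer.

Key is 128 ≤ 128 bytes, zero-padded: |K'| = 128.
Inner input = (K'⊕ipad) ∥ m → 128 + 304 = 432 bytes.

432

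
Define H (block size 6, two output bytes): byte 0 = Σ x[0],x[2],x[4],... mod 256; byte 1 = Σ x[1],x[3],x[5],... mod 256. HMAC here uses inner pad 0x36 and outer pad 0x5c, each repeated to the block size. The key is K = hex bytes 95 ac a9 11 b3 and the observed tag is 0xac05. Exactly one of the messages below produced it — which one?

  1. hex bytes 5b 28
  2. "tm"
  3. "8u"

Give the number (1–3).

3

Key hex bytes 95 ac a9 11 b3 is 5 bytes ≤ B = 6; zero-pad to 6 bytes: K' = 95 ac a9 11 b3 00.
K' ⊕ ipad = a3 9a 9f 27 85 36; K' ⊕ opad = c9 f0 f5 4d ef 5c.
m1: inner = H(a3 9a 9f 27 85 36 5b 28) = 22 1f; tag = H(c9 f0 f5 4d ef 5c 22 1f) = cfb8
m2: inner = H(a3 9a 9f 27 85 36 74 6d) = 3b 64; tag = H(c9 f0 f5 4d ef 5c 3b 64) = e8fd
m3: inner = H(a3 9a 9f 27 85 36 38 75) = ff 6c; tag = H(c9 f0 f5 4d ef 5c ff 6c) = ac05 ← matches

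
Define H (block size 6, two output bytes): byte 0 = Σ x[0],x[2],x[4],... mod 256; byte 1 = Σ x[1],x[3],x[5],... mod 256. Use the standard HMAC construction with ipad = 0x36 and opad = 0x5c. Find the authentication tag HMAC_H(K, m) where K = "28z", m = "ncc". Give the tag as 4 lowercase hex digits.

47f9

Key "28z" = 32 38 7a is 3 bytes ≤ B = 6; zero-pad to 6 bytes: K' = 32 38 7a 00 00 00.
K' ⊕ ipad = 04 0e 4c 36 36 36.  K' ⊕ opad = 6e 64 26 5c 5c 5c.
Inner input = (K'⊕ipad) ∥ m = 04 0e 4c 36 36 36 ∥ 6e 63 63.
Inner hash: even-index sum = 343 mod 256 = 87; odd-index sum = 221 mod 256 = 221 → 57 dd.
Outer input = (K'⊕opad) ∥ inner = 6e 64 26 5c 5c 5c ∥ 57 dd.
Outer hash (tag): even-index sum = 327 mod 256 = 71; odd-index sum = 505 mod 256 = 249 → 47 f9.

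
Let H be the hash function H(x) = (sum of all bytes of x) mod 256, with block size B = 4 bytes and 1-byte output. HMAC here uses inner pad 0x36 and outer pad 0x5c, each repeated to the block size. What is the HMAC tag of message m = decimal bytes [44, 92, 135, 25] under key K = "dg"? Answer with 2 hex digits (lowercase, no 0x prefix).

62

Key "dg" = 64 67 is 2 bytes ≤ B = 4; zero-pad to 4 bytes: K' = 64 67 00 00.
K' ⊕ ipad = 52 51 36 36.  K' ⊕ opad = 38 3b 5c 5c.
Inner input = (K'⊕ipad) ∥ m = 52 51 36 36 ∥ 2c 5c 87 19.
Inner hash: sum = 82+81+54+54+44+92+135+25 = 567; mod 256 = 55 → 37.
Outer input = (K'⊕opad) ∥ inner = 38 3b 5c 5c ∥ 37.
Outer hash (tag): sum = 56+59+92+92+55 = 354; mod 256 = 98 → 62.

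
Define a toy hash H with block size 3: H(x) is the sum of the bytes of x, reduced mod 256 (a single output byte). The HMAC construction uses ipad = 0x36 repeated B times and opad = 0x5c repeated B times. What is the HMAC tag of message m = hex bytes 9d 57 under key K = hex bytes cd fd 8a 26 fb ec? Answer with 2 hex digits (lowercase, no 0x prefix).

ac

Key hex bytes cd fd 8a 26 fb ec is 6 bytes > B = 3, so hash it first: H(key) = 61, then zero-pad to 3 bytes: K' = 61 00 00.
K' ⊕ ipad = 57 36 36.  K' ⊕ opad = 3d 5c 5c.
Inner input = (K'⊕ipad) ∥ m = 57 36 36 ∥ 9d 57.
Inner hash: sum = 87+54+54+157+87 = 439; mod 256 = 183 → b7.
Outer input = (K'⊕opad) ∥ inner = 3d 5c 5c ∥ b7.
Outer hash (tag): sum = 61+92+92+183 = 428; mod 256 = 172 → ac.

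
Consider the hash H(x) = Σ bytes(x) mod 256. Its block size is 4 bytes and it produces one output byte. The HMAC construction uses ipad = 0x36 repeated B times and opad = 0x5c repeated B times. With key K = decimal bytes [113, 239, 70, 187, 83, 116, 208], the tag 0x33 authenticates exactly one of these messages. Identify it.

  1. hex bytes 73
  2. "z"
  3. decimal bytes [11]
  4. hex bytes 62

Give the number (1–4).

Key decimal bytes [113, 239, 70, 187, 83, 116, 208] = 71 ef 46 bb 53 74 d0 is 7 bytes > B = 4, so hash it first: H(key) = f8, then zero-pad to 4 bytes: K' = f8 00 00 00.
K' ⊕ ipad = ce 36 36 36; K' ⊕ opad = a4 5c 5c 5c.
m1: inner = H(ce 36 36 36 73) = e3; tag = H(a4 5c 5c 5c e3) = 9b
m2: inner = H(ce 36 36 36 7a) = ea; tag = H(a4 5c 5c 5c ea) = a2
m3: inner = H(ce 36 36 36 0b) = 7b; tag = H(a4 5c 5c 5c 7b) = 33 ← matches
m4: inner = H(ce 36 36 36 62) = d2; tag = H(a4 5c 5c 5c d2) = 8a

3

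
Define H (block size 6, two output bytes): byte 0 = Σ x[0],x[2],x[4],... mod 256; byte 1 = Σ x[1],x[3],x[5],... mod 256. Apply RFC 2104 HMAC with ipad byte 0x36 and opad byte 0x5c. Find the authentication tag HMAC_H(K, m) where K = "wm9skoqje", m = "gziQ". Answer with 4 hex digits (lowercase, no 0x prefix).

6863

Key "wm9skoqje" = 77 6d 39 73 6b 6f 71 6a 65 is 9 bytes > B = 6, so hash it first: H(key) = f1 b9, then zero-pad to 6 bytes: K' = f1 b9 00 00 00 00.
K' ⊕ ipad = c7 8f 36 36 36 36.  K' ⊕ opad = ad e5 5c 5c 5c 5c.
Inner input = (K'⊕ipad) ∥ m = c7 8f 36 36 36 36 ∥ 67 7a 69 51.
Inner hash: even-index sum = 515 mod 256 = 3; odd-index sum = 454 mod 256 = 198 → 03 c6.
Outer input = (K'⊕opad) ∥ inner = ad e5 5c 5c 5c 5c ∥ 03 c6.
Outer hash (tag): even-index sum = 360 mod 256 = 104; odd-index sum = 611 mod 256 = 99 → 68 63.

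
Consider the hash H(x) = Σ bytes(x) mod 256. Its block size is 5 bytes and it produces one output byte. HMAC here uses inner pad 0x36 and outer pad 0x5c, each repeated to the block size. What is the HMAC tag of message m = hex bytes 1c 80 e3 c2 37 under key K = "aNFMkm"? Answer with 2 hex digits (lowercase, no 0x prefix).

Key "aNFMkm" = 61 4e 46 4d 6b 6d is 6 bytes > B = 5, so hash it first: H(key) = 1a, then zero-pad to 5 bytes: K' = 1a 00 00 00 00.
K' ⊕ ipad = 2c 36 36 36 36.  K' ⊕ opad = 46 5c 5c 5c 5c.
Inner input = (K'⊕ipad) ∥ m = 2c 36 36 36 36 ∥ 1c 80 e3 c2 37.
Inner hash: sum = 44+54+54+54+54+28+128+227+194+55 = 892; mod 256 = 124 → 7c.
Outer input = (K'⊕opad) ∥ inner = 46 5c 5c 5c 5c ∥ 7c.
Outer hash (tag): sum = 70+92+92+92+92+124 = 562; mod 256 = 50 → 32.

32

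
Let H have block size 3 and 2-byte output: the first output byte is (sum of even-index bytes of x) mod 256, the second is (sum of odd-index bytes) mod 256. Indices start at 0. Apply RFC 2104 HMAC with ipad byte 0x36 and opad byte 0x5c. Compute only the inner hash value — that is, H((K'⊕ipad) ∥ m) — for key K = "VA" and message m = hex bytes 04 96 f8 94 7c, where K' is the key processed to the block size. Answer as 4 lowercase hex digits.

Key "VA" = 56 41 is 2 bytes ≤ B = 3; zero-pad to 3 bytes: K' = 56 41 00.
K' ⊕ ipad = 60 77 36.
Inner input = 60 77 36 ∥ 04 96 f8 94 7c.
Inner hash: even-index sum = 448 mod 256 = 192; odd-index sum = 495 mod 256 = 239 → c0 ef.

c0ef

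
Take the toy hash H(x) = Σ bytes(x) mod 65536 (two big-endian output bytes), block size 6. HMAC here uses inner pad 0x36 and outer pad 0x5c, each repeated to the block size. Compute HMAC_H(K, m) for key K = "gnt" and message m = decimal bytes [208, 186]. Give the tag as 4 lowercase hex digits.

Key "gnt" = 67 6e 74 is 3 bytes ≤ B = 6; zero-pad to 6 bytes: K' = 67 6e 74 00 00 00.
K' ⊕ ipad = 51 58 42 36 36 36.  K' ⊕ opad = 3b 32 28 5c 5c 5c.
Inner input = (K'⊕ipad) ∥ m = 51 58 42 36 36 36 ∥ d0 ba.
Inner hash: sum = 81+88+66+54+54+54+208+186 = 791 → 03 17.
Outer input = (K'⊕opad) ∥ inner = 3b 32 28 5c 5c 5c ∥ 03 17.
Outer hash (tag): sum = 59+50+40+92+92+92+3+23 = 451 → 01 c3.

01c3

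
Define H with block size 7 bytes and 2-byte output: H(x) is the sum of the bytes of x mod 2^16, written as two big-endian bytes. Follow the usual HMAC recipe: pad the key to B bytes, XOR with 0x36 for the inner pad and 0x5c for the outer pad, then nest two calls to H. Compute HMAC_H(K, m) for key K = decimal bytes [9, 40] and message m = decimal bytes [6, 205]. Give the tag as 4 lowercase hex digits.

Key decimal bytes [9, 40] = 09 28 is 2 bytes ≤ B = 7; zero-pad to 7 bytes: K' = 09 28 00 00 00 00 00.
K' ⊕ ipad = 3f 1e 36 36 36 36 36.  K' ⊕ opad = 55 74 5c 5c 5c 5c 5c.
Inner input = (K'⊕ipad) ∥ m = 3f 1e 36 36 36 36 36 ∥ 06 cd.
Inner hash: sum = 63+30+54+54+54+54+54+6+205 = 574 → 02 3e.
Outer input = (K'⊕opad) ∥ inner = 55 74 5c 5c 5c 5c 5c ∥ 02 3e.
Outer hash (tag): sum = 85+116+92+92+92+92+92+2+62 = 725 → 02 d5.

02d5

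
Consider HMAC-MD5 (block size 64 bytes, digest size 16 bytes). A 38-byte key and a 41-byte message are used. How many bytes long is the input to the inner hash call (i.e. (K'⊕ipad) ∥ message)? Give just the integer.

105

Key is 38 ≤ 64 bytes, zero-padded: |K'| = 64.
Inner input = (K'⊕ipad) ∥ m → 64 + 41 = 105 bytes.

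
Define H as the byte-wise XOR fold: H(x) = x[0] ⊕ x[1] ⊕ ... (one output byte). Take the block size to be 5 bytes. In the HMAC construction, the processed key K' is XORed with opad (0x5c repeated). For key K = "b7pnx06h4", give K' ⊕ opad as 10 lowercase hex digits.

355c5c5c5c

Key "b7pnx06h4" = 62 37 70 6e 78 30 36 68 34 is 9 bytes > B = 5, so hash it first: H(key) = 69, then zero-pad to 5 bytes: K' = 69 00 00 00 00.
XOR each byte with 0x5c: 69⊕5c=35, 00⊕5c=5c, 00⊕5c=5c, 00⊕5c=5c, 00⊕5c=5c.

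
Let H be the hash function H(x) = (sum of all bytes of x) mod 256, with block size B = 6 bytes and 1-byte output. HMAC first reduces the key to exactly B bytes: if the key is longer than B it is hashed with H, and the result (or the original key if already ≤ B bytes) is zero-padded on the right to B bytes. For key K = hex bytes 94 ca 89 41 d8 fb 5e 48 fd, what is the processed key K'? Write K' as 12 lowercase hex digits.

9e0000000000

|K| = 9 > B = 6, so first hash the key.
H(K): sum = 148+202+137+65+216+251+94+72+253 = 1438; mod 256 = 158 → 9e.
Zero-pad H(K) = 9e to 6 bytes: K' = 9e 00 00 00 00 00.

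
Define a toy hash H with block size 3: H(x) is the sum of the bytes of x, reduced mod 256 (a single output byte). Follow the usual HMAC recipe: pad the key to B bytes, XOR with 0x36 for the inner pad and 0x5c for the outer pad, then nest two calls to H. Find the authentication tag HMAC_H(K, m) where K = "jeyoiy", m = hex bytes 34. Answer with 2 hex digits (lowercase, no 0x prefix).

cc

Key "jeyoiy" = 6a 65 79 6f 69 79 is 6 bytes > B = 3, so hash it first: H(key) = 99, then zero-pad to 3 bytes: K' = 99 00 00.
K' ⊕ ipad = af 36 36.  K' ⊕ opad = c5 5c 5c.
Inner input = (K'⊕ipad) ∥ m = af 36 36 ∥ 34.
Inner hash: sum = 175+54+54+52 = 335; mod 256 = 79 → 4f.
Outer input = (K'⊕opad) ∥ inner = c5 5c 5c ∥ 4f.
Outer hash (tag): sum = 197+92+92+79 = 460; mod 256 = 204 → cc.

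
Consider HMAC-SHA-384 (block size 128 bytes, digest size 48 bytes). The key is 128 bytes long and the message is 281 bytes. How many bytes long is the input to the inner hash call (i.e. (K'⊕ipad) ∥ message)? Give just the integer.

409

Key is 128 ≤ 128 bytes, zero-padded: |K'| = 128.
Inner input = (K'⊕ipad) ∥ m → 128 + 281 = 409 bytes.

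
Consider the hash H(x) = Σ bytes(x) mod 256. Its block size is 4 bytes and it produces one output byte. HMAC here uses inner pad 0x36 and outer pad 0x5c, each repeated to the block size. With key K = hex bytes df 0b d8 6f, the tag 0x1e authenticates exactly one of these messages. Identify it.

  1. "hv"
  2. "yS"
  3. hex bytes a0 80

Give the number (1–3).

Key hex bytes df 0b d8 6f is exactly B = 4 bytes: K' = df 0b d8 6f.
K' ⊕ ipad = e9 3d ee 59; K' ⊕ opad = 83 57 84 33.
m1: inner = H(e9 3d ee 59 68 76) = 4b; tag = H(83 57 84 33 4b) = dc
m2: inner = H(e9 3d ee 59 79 53) = 39; tag = H(83 57 84 33 39) = ca
m3: inner = H(e9 3d ee 59 a0 80) = 8d; tag = H(83 57 84 33 8d) = 1e ← matches

3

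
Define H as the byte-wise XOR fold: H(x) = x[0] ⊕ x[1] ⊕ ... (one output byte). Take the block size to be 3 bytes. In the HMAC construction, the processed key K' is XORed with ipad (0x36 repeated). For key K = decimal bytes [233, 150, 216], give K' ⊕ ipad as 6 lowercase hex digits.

Key decimal bytes [233, 150, 216] = e9 96 d8 is exactly B = 3 bytes: K' = e9 96 d8.
XOR each byte with 0x36: e9⊕36=df, 96⊕36=a0, d8⊕36=ee.

dfa0ee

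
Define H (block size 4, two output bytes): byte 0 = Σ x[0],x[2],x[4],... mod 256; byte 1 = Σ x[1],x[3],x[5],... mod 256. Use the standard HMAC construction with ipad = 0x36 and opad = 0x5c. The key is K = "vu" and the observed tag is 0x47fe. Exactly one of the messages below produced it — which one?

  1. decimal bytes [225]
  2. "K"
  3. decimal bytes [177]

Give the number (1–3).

2

Key "vu" = 76 75 is 2 bytes ≤ B = 4; zero-pad to 4 bytes: K' = 76 75 00 00.
K' ⊕ ipad = 40 43 36 36; K' ⊕ opad = 2a 29 5c 5c.
m1: inner = H(40 43 36 36 e1) = 57 79; tag = H(2a 29 5c 5c 57 79) = ddfe
m2: inner = H(40 43 36 36 4b) = c1 79; tag = H(2a 29 5c 5c c1 79) = 47fe ← matches
m3: inner = H(40 43 36 36 b1) = 27 79; tag = H(2a 29 5c 5c 27 79) = adfe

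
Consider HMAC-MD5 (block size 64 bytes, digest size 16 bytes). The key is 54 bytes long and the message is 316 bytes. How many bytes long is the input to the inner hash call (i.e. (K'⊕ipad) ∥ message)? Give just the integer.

Key is 54 ≤ 64 bytes, zero-padded: |K'| = 64.
Inner input = (K'⊕ipad) ∥ m → 64 + 316 = 380 bytes.

380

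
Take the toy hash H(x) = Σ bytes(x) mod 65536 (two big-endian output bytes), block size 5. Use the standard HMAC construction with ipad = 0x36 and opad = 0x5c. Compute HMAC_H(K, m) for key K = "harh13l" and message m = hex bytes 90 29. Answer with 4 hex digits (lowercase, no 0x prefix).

0276

Key "harh13l" = 68 61 72 68 31 33 6c is 7 bytes > B = 5, so hash it first: H(key) = 02 73, then zero-pad to 5 bytes: K' = 02 73 00 00 00.
K' ⊕ ipad = 34 45 36 36 36.  K' ⊕ opad = 5e 2f 5c 5c 5c.
Inner input = (K'⊕ipad) ∥ m = 34 45 36 36 36 ∥ 90 29.
Inner hash: sum = 52+69+54+54+54+144+41 = 468 → 01 d4.
Outer input = (K'⊕opad) ∥ inner = 5e 2f 5c 5c 5c ∥ 01 d4.
Outer hash (tag): sum = 94+47+92+92+92+1+212 = 630 → 02 76.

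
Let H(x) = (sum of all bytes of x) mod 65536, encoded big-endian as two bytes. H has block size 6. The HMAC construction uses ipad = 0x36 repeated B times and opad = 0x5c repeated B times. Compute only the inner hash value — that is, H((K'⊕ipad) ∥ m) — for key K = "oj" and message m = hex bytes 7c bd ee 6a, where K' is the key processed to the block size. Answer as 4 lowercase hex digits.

041e

Key "oj" = 6f 6a is 2 bytes ≤ B = 6; zero-pad to 6 bytes: K' = 6f 6a 00 00 00 00.
K' ⊕ ipad = 59 5c 36 36 36 36.
Inner input = 59 5c 36 36 36 36 ∥ 7c bd ee 6a.
Inner hash: sum = 89+92+54+54+54+54+124+189+238+106 = 1054 → 04 1e.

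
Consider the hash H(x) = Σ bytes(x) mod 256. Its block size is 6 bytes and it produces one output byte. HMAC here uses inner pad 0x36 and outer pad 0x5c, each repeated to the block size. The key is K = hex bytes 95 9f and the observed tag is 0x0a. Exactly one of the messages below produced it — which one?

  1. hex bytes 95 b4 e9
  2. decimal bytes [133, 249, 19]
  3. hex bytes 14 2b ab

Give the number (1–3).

Key hex bytes 95 9f is 2 bytes ≤ B = 6; zero-pad to 6 bytes: K' = 95 9f 00 00 00 00.
K' ⊕ ipad = a3 a9 36 36 36 36; K' ⊕ opad = c9 c3 5c 5c 5c 5c.
m1: inner = H(a3 a9 36 36 36 36 95 b4 e9) = 56; tag = H(c9 c3 5c 5c 5c 5c 56) = 52
m2: inner = H(a3 a9 36 36 36 36 85 f9 13) = b5; tag = H(c9 c3 5c 5c 5c 5c b5) = b1
m3: inner = H(a3 a9 36 36 36 36 14 2b ab) = 0e; tag = H(c9 c3 5c 5c 5c 5c 0e) = 0a ← matches

3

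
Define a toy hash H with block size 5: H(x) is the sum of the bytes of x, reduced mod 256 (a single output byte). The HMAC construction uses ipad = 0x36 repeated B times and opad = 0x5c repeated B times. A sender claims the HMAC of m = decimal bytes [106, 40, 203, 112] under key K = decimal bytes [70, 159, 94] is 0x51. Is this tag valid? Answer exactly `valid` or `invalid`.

Key decimal bytes [70, 159, 94] = 46 9f 5e is 3 bytes ≤ B = 5; zero-pad to 5 bytes: K' = 46 9f 5e 00 00.
K' ⊕ ipad = 70 a9 68 36 36; K' ⊕ opad = 1a c3 02 5c 5c.
Inner hash: sum = 112+169+104+54+54+106+40+203+112 = 954; mod 256 = 186 → ba.
Outer hash (recomputed tag): sum = 26+195+2+92+92+186 = 593; mod 256 = 81 → 51.
Recomputed tag = 51; claimed = 51 → match.

valid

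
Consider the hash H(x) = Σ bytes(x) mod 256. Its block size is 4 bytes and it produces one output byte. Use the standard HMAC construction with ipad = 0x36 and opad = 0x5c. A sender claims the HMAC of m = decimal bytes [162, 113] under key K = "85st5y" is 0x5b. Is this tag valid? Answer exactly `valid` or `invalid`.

valid

Key "85st5y" = 38 35 73 74 35 79 is 6 bytes > B = 4, so hash it first: H(key) = 02, then zero-pad to 4 bytes: K' = 02 00 00 00.
K' ⊕ ipad = 34 36 36 36; K' ⊕ opad = 5e 5c 5c 5c.
Inner hash: sum = 52+54+54+54+162+113 = 489; mod 256 = 233 → e9.
Outer hash (recomputed tag): sum = 94+92+92+92+233 = 603; mod 256 = 91 → 5b.
Recomputed tag = 5b; claimed = 5b → match.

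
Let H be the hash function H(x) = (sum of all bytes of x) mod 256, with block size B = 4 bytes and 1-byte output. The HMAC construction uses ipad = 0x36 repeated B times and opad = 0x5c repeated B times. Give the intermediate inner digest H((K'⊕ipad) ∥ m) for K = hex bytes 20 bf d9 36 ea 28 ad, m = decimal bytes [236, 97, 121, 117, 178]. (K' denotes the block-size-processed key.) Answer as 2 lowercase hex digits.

Key hex bytes 20 bf d9 36 ea 28 ad is 7 bytes > B = 4, so hash it first: H(key) = ad, then zero-pad to 4 bytes: K' = ad 00 00 00.
K' ⊕ ipad = 9b 36 36 36.
Inner input = 9b 36 36 36 ∥ ec 61 79 75 b2.
Inner hash: sum = 155+54+54+54+236+97+121+117+178 = 1066; mod 256 = 42 → 2a.

2a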